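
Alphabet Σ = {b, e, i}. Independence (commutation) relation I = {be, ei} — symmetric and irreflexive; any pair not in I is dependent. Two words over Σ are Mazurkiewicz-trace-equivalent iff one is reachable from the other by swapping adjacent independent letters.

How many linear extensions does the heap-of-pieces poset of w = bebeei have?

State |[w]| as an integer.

20

drop 0:b onto floor
drop 1:e onto floor
drop 2:b onto {0:b}
drop 3:e onto {1:e}
drop 4:e onto {3:e}
drop 5:i onto {2:b}
ground layer = {0:b, 1:e}
drop-orders for the pieces not yet dropped (sum over which currently-grounded one goes next):
  1 to go: {4} 1  {5} 1
  2 to go: {2,5} 1  {3,4} 1  {4,5} 2
  3 to go: {0,2,5} 1  {1,3,4} 1  {2,4,5} 3  {3,4,5} 3
  4 to go: {0,2,4,5} 4  {1,3,4,5} 4  {2,3,4,5} 6
  if 0:b drops first: 10 orders
  if 1:e drops first: 10 orders
heap linearizations: 20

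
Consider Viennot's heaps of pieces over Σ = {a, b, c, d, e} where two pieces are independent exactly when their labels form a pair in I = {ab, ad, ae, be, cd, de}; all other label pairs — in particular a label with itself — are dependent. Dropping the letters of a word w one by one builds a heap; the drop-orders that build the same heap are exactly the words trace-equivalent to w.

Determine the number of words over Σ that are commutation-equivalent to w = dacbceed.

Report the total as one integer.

12

drop 0:d onto floor
drop 1:a onto floor
drop 2:c onto {1:a}
drop 3:b onto {0:d, 2:c}
drop 4:c onto {3:b}
drop 5:e onto {4:c}
drop 6:e onto {5:e}
drop 7:d onto {3:b}
ground layer = {0:d, 1:a}
drop-orders for the pieces not yet dropped (sum over which currently-grounded one goes next):
  1 to go: {6} 1  {7} 1
  2 to go: {5,6} 1  {6,7} 2
  3 to go: {4,5,6} 1  {5,6,7} 3
  4 to go: {4,5,6,7} 4
  5 to go: {3,4,5,6,7} 4
  6 to go: {0,3,4,5,6,7} 4  {2,3,4,5,6,7} 4
  if 0:d drops first: 4 orders
  if 1:a drops first: 8 orders
heap linearizations: 12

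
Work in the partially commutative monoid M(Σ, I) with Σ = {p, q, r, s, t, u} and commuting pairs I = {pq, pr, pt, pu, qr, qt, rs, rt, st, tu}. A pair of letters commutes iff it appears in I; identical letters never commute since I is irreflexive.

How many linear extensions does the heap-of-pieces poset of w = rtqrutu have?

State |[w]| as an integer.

piece 0:r — minimal
piece 1:t — minimal
piece 2:q — minimal
piece 3:r rests on {0:r}
piece 4:u rests on {2:q, 3:r}
piece 5:t rests on {1:t}
piece 6:u rests on {4:u}
minimal pieces: {0:r, 1:t, 2:q}
ways to finish when only these pieces remain (= sum over removing one remaining piece with nothing left below it):
  1 left: {5}→1  {6}→1
  2 left: {1,5}→1  {4,6}→1  {5,6}→2
  3 left: {1,5,6}→3  {2,4,6}→1  {3,4,6}→1  {4,5,6}→3
  4 left: {0,3,4,6}→1  {1,4,5,6}→6  {2,3,4,6}→2  {2,4,5,6}→4  {3,4,5,6}→4
  5 left: {0,2,3,4,6}→3  {0,3,4,5,6}→5  {1,2,4,5,6}→10  {1,3,4,5,6}→10  {2,3,4,5,6}→10
  placing 0:r first → 30 extensions
  placing 1:t first → 18 extensions
  placing 2:q first → 15 extensions
total linear extensions = 63

63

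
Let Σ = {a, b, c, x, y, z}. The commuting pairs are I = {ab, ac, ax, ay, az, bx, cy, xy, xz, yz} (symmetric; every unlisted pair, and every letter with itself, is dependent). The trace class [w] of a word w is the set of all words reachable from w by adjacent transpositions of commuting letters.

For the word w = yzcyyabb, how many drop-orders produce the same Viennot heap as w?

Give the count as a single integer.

80

piece 0:y — minimal
piece 1:z — minimal
piece 2:c rests on {1:z}
piece 3:y rests on {0:y}
piece 4:y rests on {3:y}
piece 5:a — minimal
piece 6:b rests on {2:c, 4:y}
piece 7:b rests on {6:b}
minimal pieces: {0:y, 1:z, 5:a}
ways to finish when only these pieces remain (= sum over removing one remaining piece with nothing left below it):
  1 left: {5}→1  {7}→1
  2 left: {5,7}→2  {6,7}→1
  3 left: {2,6,7}→1  {4,6,7}→1  {5,6,7}→3
  4 left: {1,2,6,7}→1  {2,4,6,7}→2  {2,5,6,7}→4  {3,4,6,7}→1  {4,5,6,7}→4
  5 left: {0,3,4,6,7}→1  {1,2,4,6,7}→3  {1,2,5,6,7}→5  {2,3,4,6,7}→3  {2,4,5,6,7}→10  {3,4,5,6,7}→5
  6 left: {0,2,3,4,6,7}→4  {0,3,4,5,6,7}→6  {1,2,3,4,6,7}→6  {1,2,4,5,6,7}→18  {2,3,4,5,6,7}→18
  placing 0:y first → 42 extensions
  placing 1:z first → 28 extensions
  placing 5:a first → 10 extensions
total linear extensions = 80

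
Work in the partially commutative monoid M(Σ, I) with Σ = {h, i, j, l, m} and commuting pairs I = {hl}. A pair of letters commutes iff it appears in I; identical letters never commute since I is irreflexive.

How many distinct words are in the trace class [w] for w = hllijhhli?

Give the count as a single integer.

drop 0:h onto floor
drop 1:l onto floor
drop 2:l onto {1:l}
drop 3:i onto {0:h, 2:l}
drop 4:j onto {3:i}
drop 5:h onto {4:j}
drop 6:h onto {5:h}
drop 7:l onto {4:j}
drop 8:i onto {6:h, 7:l}
ground layer = {0:h, 1:l}
drop-orders for the pieces not yet dropped (sum over which currently-grounded one goes next):
  1 to go: {8} 1
  2 to go: {6,8} 1  {7,8} 1
  3 to go: {5,6,8} 1  {6,7,8} 2
  4 to go: {5,6,7,8} 3
  5 to go: {4,5,6,7,8} 3
  6 to go: {3,4,5,6,7,8} 3
  7 to go: {0,3,4,5,6,7,8} 3  {2,3,4,5,6,7,8} 3
  if 0:h drops first: 3 orders
  if 1:l drops first: 6 orders
heap linearizations: 9

9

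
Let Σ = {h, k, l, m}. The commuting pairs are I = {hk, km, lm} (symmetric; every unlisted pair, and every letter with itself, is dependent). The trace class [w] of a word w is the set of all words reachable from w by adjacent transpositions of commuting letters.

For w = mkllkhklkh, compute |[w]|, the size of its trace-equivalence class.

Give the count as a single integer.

30

#0=m has no predecessor
#1=k has no predecessor
#2=l depends on [1:k]
#3=l depends on [2:l]
#4=k depends on [3:l]
#5=h depends on [0:m, 3:l]
#6=k depends on [4:k]
#7=l depends on [5:h, 6:k]
#8=k depends on [7:l]
#9=h depends on [7:l]
sources: [0:m, 1:k]
N(rest) = Σ N(rest − s) over sources s of rest; N(one piece) = 1:
  size 1 → [8]=1  [9]=1
  size 2 → [8,9]=2
  size 3 → [7,8,9]=2
  size 4 → [5,7,8,9]=2  [6,7,8,9]=2
  size 5 → [0,5,7,8,9]=2  [4,6,7,8,9]=2  [5,6,7,8,9]=4
  size 6 → [0,5,6,7,8,9]=6  [4,5,6,7,8,9]=6
  size 7 → [0,4,5,6,7,8,9]=12  [3,4,5,6,7,8,9]=6
  size 8 → [0,3,4,5,6,7,8,9]=18  [2,3,4,5,6,7,8,9]=6
  first=0(m) contributes 6
  first=1(k) contributes 24
|[w]| = 30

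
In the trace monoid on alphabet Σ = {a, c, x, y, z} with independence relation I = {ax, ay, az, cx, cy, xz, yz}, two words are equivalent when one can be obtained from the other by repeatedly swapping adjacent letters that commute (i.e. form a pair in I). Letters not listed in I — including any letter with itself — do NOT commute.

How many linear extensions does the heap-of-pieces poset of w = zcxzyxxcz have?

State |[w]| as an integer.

drop 0:z onto floor
drop 1:c onto {0:z}
drop 2:x onto floor
drop 3:z onto {1:c}
drop 4:y onto {2:x}
drop 5:x onto {4:y}
drop 6:x onto {5:x}
drop 7:c onto {3:z}
drop 8:z onto {7:c}
ground layer = {0:z, 2:x}
drop-orders for the pieces not yet dropped (sum over which currently-grounded one goes next):
  1 to go: {6} 1  {8} 1
  2 to go: {5,6} 1  {6,8} 2  {7,8} 1
  3 to go: {3,7,8} 1  {4,5,6} 1  {5,6,8} 3  {6,7,8} 3
  4 to go: {1,3,7,8} 1  {2,4,5,6} 1  {3,6,7,8} 4  {4,5,6,8} 4  {5,6,7,8} 6
  5 to go: {0,1,3,7,8} 1  {1,3,6,7,8} 5  {2,4,5,6,8} 5  {3,5,6,7,8} 10  {4,5,6,7,8} 10
  6 to go: {0,1,3,6,7,8} 6  {1,3,5,6,7,8} 15  {2,4,5,6,7,8} 15  {3,4,5,6,7,8} 20
  7 to go: {0,1,3,5,6,7,8} 21  {1,3,4,5,6,7,8} 35  {2,3,4,5,6,7,8} 35
  if 0:z drops first: 70 orders
  if 2:x drops first: 56 orders
heap linearizations: 126

126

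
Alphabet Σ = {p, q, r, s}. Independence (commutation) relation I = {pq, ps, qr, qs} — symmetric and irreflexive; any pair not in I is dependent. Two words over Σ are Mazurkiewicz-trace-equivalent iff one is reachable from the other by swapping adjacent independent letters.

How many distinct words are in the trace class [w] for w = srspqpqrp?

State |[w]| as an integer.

piece 0:s — minimal
piece 1:r rests on {0:s}
piece 2:s rests on {1:r}
piece 3:p rests on {1:r}
piece 4:q — minimal
piece 5:p rests on {3:p}
piece 6:q rests on {4:q}
piece 7:r rests on {2:s, 5:p}
piece 8:p rests on {7:r}
minimal pieces: {0:s, 4:q}
ways to finish when only these pieces remain (= sum over removing one remaining piece with nothing left below it):
  1 left: {6}→1  {8}→1
  2 left: {4,6}→1  {6,8}→2  {7,8}→1
  3 left: {2,7,8}→1  {4,6,8}→3  {5,7,8}→1  {6,7,8}→3
  4 left: {2,5,7,8}→2  {2,6,7,8}→4  {3,5,7,8}→1  {4,6,7,8}→6  {5,6,7,8}→4
  5 left: {2,3,5,7,8}→3  {2,4,6,7,8}→10  {2,5,6,7,8}→10  {3,5,6,7,8}→5  {4,5,6,7,8}→10
  6 left: {1,2,3,5,7,8}→3  {2,3,5,6,7,8}→18  {2,4,5,6,7,8}→30  {3,4,5,6,7,8}→15
  7 left: {0,1,2,3,5,7,8}→3  {1,2,3,5,6,7,8}→21  {2,3,4,5,6,7,8}→63
  placing 0:s first → 84 extensions
  placing 4:q first → 24 extensions
total linear extensions = 108

108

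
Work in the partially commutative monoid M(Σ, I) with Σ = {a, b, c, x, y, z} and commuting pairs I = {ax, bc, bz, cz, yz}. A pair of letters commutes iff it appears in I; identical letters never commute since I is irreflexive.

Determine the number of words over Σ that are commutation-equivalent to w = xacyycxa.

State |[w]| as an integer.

piece 0:x — minimal
piece 1:a — minimal
piece 2:c rests on {0:x, 1:a}
piece 3:y rests on {2:c}
piece 4:y rests on {3:y}
piece 5:c rests on {4:y}
piece 6:x rests on {5:c}
piece 7:a rests on {5:c}
minimal pieces: {0:x, 1:a}
ways to finish when only these pieces remain (= sum over removing one remaining piece with nothing left below it):
  1 left: {6}→1  {7}→1
  2 left: {6,7}→2
  3 left: {5,6,7}→2
  4 left: {4,5,6,7}→2
  5 left: {3,4,5,6,7}→2
  6 left: {2,3,4,5,6,7}→2
  placing 0:x first → 2 extensions
  placing 1:a first → 2 extensions
total linear extensions = 4

4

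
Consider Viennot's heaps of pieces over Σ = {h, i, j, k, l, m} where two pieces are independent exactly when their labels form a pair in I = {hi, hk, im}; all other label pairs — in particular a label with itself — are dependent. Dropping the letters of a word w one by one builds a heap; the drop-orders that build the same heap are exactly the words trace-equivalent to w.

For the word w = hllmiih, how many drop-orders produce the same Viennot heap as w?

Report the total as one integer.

piece 0:h — minimal
piece 1:l rests on {0:h}
piece 2:l rests on {1:l}
piece 3:m rests on {2:l}
piece 4:i rests on {2:l}
piece 5:i rests on {4:i}
piece 6:h rests on {3:m}
minimal pieces: {0:h}
ways to finish when only these pieces remain (= sum over removing one remaining piece with nothing left below it):
  1 left: {5}→1  {6}→1
  2 left: {3,6}→1  {4,5}→1  {5,6}→2
  3 left: {3,5,6}→3  {4,5,6}→3
  4 left: {3,4,5,6}→6
  5 left: {2,3,4,5,6}→6
  placing 0:h first → 6 extensions

6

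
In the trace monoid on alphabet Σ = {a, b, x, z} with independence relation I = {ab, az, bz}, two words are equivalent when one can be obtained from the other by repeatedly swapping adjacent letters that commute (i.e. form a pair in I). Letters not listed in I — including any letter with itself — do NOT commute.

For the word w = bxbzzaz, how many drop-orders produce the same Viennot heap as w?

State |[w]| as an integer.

piece 0:b — minimal
piece 1:x rests on {0:b}
piece 2:b rests on {1:x}
piece 3:z rests on {1:x}
piece 4:z rests on {3:z}
piece 5:a rests on {1:x}
piece 6:z rests on {4:z}
minimal pieces: {0:b}
ways to finish when only these pieces remain (= sum over removing one remaining piece with nothing left below it):
  1 left: {2}→1  {5}→1  {6}→1
  2 left: {2,5}→2  {2,6}→2  {4,6}→1  {5,6}→2
  3 left: {2,4,6}→3  {2,5,6}→6  {3,4,6}→1  {4,5,6}→3
  4 left: {2,3,4,6}→4  {2,4,5,6}→12  {3,4,5,6}→4
  5 left: {2,3,4,5,6}→20
  placing 0:b first → 20 extensions

20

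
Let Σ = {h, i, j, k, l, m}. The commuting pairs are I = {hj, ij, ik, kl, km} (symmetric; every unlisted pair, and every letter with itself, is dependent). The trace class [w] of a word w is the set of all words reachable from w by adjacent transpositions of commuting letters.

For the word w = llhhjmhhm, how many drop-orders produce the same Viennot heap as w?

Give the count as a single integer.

3

piece 0:l — minimal
piece 1:l rests on {0:l}
piece 2:h rests on {1:l}
piece 3:h rests on {2:h}
piece 4:j rests on {1:l}
piece 5:m rests on {3:h, 4:j}
piece 6:h rests on {5:m}
piece 7:h rests on {6:h}
piece 8:m rests on {7:h}
minimal pieces: {0:l}
ways to finish when only these pieces remain (= sum over removing one remaining piece with nothing left below it):
  1 left: {8}→1
  2 left: {7,8}→1
  3 left: {6,7,8}→1
  4 left: {5,6,7,8}→1
  5 left: {3,5,6,7,8}→1  {4,5,6,7,8}→1
  6 left: {2,3,5,6,7,8}→1  {3,4,5,6,7,8}→2
  7 left: {2,3,4,5,6,7,8}→3
  placing 0:l first → 3 extensions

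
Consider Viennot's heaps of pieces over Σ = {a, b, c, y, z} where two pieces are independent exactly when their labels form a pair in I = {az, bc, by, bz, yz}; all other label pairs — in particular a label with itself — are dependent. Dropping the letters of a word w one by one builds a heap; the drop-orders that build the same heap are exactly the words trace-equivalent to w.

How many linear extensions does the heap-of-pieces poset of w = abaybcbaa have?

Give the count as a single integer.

drop 0:a onto floor
drop 1:b onto {0:a}
drop 2:a onto {1:b}
drop 3:y onto {2:a}
drop 4:b onto {2:a}
drop 5:c onto {3:y}
drop 6:b onto {4:b}
drop 7:a onto {5:c, 6:b}
drop 8:a onto {7:a}
ground layer = {0:a}
drop-orders for the pieces not yet dropped (sum over which currently-grounded one goes next):
  1 to go: {8} 1
  2 to go: {7,8} 1
  3 to go: {5,7,8} 1  {6,7,8} 1
  4 to go: {3,5,7,8} 1  {4,6,7,8} 1  {5,6,7,8} 2
  5 to go: {3,5,6,7,8} 3  {4,5,6,7,8} 3
  6 to go: {3,4,5,6,7,8} 6
  7 to go: {2,3,4,5,6,7,8} 6
  if 0:a drops first: 6 orders

6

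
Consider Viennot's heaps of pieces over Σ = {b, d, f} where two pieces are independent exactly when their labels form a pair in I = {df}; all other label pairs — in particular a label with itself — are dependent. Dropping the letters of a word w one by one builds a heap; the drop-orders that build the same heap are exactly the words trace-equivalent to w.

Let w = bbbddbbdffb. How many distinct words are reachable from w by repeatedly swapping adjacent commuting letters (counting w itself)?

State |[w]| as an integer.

3

#0=b has no predecessor
#1=b depends on [0:b]
#2=b depends on [1:b]
#3=d depends on [2:b]
#4=d depends on [3:d]
#5=b depends on [4:d]
#6=b depends on [5:b]
#7=d depends on [6:b]
#8=f depends on [6:b]
#9=f depends on [8:f]
#10=b depends on [7:d, 9:f]
sources: [0:b]
N(rest) = Σ N(rest − s) over sources s of rest; N(one piece) = 1:
  size 1 → [10]=1
  size 2 → [7,10]=1  [9,10]=1
  size 3 → [7,9,10]=2  [8,9,10]=1
  size 4 → [7,8,9,10]=3
  size 5 → [6,7,8,9,10]=3
  size 6 → [5,6,7,8,9,10]=3
  size 7 → [4,5,6,7,8,9,10]=3
  size 8 → [3,4,5,6,7,8,9,10]=3
  size 9 → [2,3,4,5,6,7,8,9,10]=3
  first=0(b) contributes 3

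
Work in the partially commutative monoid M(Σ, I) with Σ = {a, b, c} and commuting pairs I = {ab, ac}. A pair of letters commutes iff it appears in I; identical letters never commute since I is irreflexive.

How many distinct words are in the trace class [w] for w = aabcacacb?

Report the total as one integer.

126

0(a) covers ∅
1(a) covers 0:a
2(b) covers ∅
3(c) covers 2:b
4(a) covers 1:a
5(c) covers 3:c
6(a) covers 4:a
7(c) covers 5:c
8(b) covers 7:c
floor of heap: 0:a, 2:b
completions by unplaced set U, small U first (add the entries for U minus each lowest piece of U):
  |U|=1: {6}:1  {8}:1
  |U|=2: {4,6}:1  {6,8}:2  {7,8}:1
  |U|=3: {1,4,6}:1  {4,6,8}:3  {5,7,8}:1  {6,7,8}:3
  |U|=4: {0,1,4,6}:1  {1,4,6,8}:4  {3,5,7,8}:1  {4,6,7,8}:6  {5,6,7,8}:4
  |U|=5: {0,1,4,6,8}:5  {1,4,6,7,8}:10  {2,3,5,7,8}:1  {3,5,6,7,8}:5  {4,5,6,7,8}:10
  |U|=6: {0,1,4,6,7,8}:15  {1,4,5,6,7,8}:20  {2,3,5,6,7,8}:6  {3,4,5,6,7,8}:15
  |U|=7: {0,1,4,5,6,7,8}:35  {1,3,4,5,6,7,8}:35  {2,3,4,5,6,7,8}:21
  start at 0(a): 56
  start at 2(b): 70
sum over floor = 126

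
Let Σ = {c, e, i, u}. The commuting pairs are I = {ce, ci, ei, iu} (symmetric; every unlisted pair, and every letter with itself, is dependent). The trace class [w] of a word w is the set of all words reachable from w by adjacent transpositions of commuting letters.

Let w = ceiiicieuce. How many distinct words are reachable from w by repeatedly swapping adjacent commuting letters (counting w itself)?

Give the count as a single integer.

piece 0:c — minimal
piece 1:e — minimal
piece 2:i — minimal
piece 3:i rests on {2:i}
piece 4:i rests on {3:i}
piece 5:c rests on {0:c}
piece 6:i rests on {4:i}
piece 7:e rests on {1:e}
piece 8:u rests on {5:c, 7:e}
piece 9:c rests on {8:u}
piece 10:e rests on {8:u}
minimal pieces: {0:c, 1:e, 2:i}
ways to finish when only these pieces remain (= sum over removing one remaining piece with nothing left below it):
  1 left: {6}→1  {9}→1  {10}→1
  2 left: {4,6}→1  {6,9}→2  {6,10}→2  {9,10}→2
  3 left: {3,4,6}→1  {4,6,9}→3  {4,6,10}→3  {6,9,10}→6  {8,9,10}→2
  4 left: {2,3,4,6}→1  {3,4,6,9}→4  {3,4,6,10}→4  {4,6,9,10}→12  {5,8,9,10}→2  {6,8,9,10}→8  {7,8,9,10}→2
  5 left: {0,5,8,9,10}→2  {1,7,8,9,10}→2  {2,3,4,6,9}→5  {2,3,4,6,10}→5  {3,4,6,9,10}→20  {4,6,8,9,10}→20  {5,6,8,9,10}→10  {5,7,8,9,10}→4  {6,7,8,9,10}→10
  6 left: {0,5,6,8,9,10}→12  {0,5,7,8,9,10}→6  {1,5,7,8,9,10}→6  {1,6,7,8,9,10}→12  {2,3,4,6,9,10}→30  {3,4,6,8,9,10}→40  {4,5,6,8,9,10}→30  {4,6,7,8,9,10}→30  {5,6,7,8,9,10}→24
  7 left: {0,1,5,7,8,9,10}→12  {0,4,5,6,8,9,10}→42  {0,5,6,7,8,9,10}→42  {1,4,6,7,8,9,10}→42  {1,5,6,7,8,9,10}→42  {2,3,4,6,8,9,10}→70  {3,4,5,6,8,9,10}→70  {3,4,6,7,8,9,10}→70  {4,5,6,7,8,9,10}→84
  8 left: {0,1,5,6,7,8,9,10}→96  {0,3,4,5,6,8,9,10}→112  {0,4,5,6,7,8,9,10}→168  {1,3,4,6,7,8,9,10}→112  {1,4,5,6,7,8,9,10}→168  {2,3,4,5,6,8,9,10}→140  {2,3,4,6,7,8,9,10}→140  {3,4,5,6,7,8,9,10}→224
  9 left: {0,1,4,5,6,7,8,9,10}→432  {0,2,3,4,5,6,8,9,10}→252  {0,3,4,5,6,7,8,9,10}→504  {1,2,3,4,6,7,8,9,10}→252  {1,3,4,5,6,7,8,9,10}→504  {2,3,4,5,6,7,8,9,10}→504
  placing 0:c first → 1260 extensions
  placing 1:e first → 1260 extensions
  placing 2:i first → 1440 extensions
total linear extensions = 3960

3960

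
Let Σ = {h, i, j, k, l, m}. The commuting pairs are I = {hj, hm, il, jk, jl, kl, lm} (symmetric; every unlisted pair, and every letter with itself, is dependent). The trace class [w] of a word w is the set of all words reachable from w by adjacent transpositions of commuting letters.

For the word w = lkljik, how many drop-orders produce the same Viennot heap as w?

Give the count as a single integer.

30

drop 0:l onto floor
drop 1:k onto floor
drop 2:l onto {0:l}
drop 3:j onto floor
drop 4:i onto {1:k, 3:j}
drop 5:k onto {4:i}
ground layer = {0:l, 1:k, 3:j}
drop-orders for the pieces not yet dropped (sum over which currently-grounded one goes next):
  1 to go: {2} 1  {5} 1
  2 to go: {0,2} 1  {2,5} 2  {4,5} 1
  3 to go: {0,2,5} 3  {1,4,5} 1  {2,4,5} 3  {3,4,5} 1
  4 to go: {0,2,4,5} 6  {1,2,4,5} 4  {1,3,4,5} 2  {2,3,4,5} 4
  if 0:l drops first: 10 orders
  if 1:k drops first: 10 orders
  if 3:j drops first: 10 orders
heap linearizations: 30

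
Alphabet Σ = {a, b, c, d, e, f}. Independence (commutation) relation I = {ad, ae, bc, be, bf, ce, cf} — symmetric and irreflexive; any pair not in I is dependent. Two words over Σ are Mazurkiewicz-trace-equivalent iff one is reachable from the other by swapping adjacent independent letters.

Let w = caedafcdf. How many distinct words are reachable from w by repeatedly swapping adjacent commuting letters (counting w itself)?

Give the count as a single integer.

0(c) covers ∅
1(a) covers 0:c
2(e) covers ∅
3(d) covers 0:c, 2:e
4(a) covers 1:a
5(f) covers 3:d, 4:a
6(c) covers 3:d, 4:a
7(d) covers 5:f, 6:c
8(f) covers 7:d
floor of heap: 0:c, 2:e
completions by unplaced set U, small U first (add the entries for U minus each lowest piece of U):
  |U|=1: {8}:1
  |U|=2: {7,8}:1
  |U|=3: {5,7,8}:1  {6,7,8}:1
  |U|=4: {5,6,7,8}:2
  |U|=5: {3,5,6,7,8}:2  {4,5,6,7,8}:2
  |U|=6: {1,4,5,6,7,8}:2  {2,3,5,6,7,8}:2  {3,4,5,6,7,8}:4
  |U|=7: {1,3,4,5,6,7,8}:6  {2,3,4,5,6,7,8}:6
  start at 0(c): 12
  start at 2(e): 6
sum over floor = 18

18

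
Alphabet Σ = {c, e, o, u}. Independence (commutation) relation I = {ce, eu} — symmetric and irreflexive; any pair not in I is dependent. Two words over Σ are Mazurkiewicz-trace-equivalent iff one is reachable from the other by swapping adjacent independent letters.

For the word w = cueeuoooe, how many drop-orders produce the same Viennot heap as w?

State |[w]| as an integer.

10

piece 0:c — minimal
piece 1:u rests on {0:c}
piece 2:e — minimal
piece 3:e rests on {2:e}
piece 4:u rests on {1:u}
piece 5:o rests on {3:e, 4:u}
piece 6:o rests on {5:o}
piece 7:o rests on {6:o}
piece 8:e rests on {7:o}
minimal pieces: {0:c, 2:e}
ways to finish when only these pieces remain (= sum over removing one remaining piece with nothing left below it):
  1 left: {8}→1
  2 left: {7,8}→1
  3 left: {6,7,8}→1
  4 left: {5,6,7,8}→1
  5 left: {3,5,6,7,8}→1  {4,5,6,7,8}→1
  6 left: {1,4,5,6,7,8}→1  {2,3,5,6,7,8}→1  {3,4,5,6,7,8}→2
  7 left: {0,1,4,5,6,7,8}→1  {1,3,4,5,6,7,8}→3  {2,3,4,5,6,7,8}→3
  placing 0:c first → 6 extensions
  placing 2:e first → 4 extensions
total linear extensions = 10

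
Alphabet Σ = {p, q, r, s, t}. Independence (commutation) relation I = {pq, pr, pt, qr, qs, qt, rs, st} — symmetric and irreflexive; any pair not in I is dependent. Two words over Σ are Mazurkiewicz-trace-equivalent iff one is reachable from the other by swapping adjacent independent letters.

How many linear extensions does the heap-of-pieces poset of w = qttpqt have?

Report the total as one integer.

drop 0:q onto floor
drop 1:t onto floor
drop 2:t onto {1:t}
drop 3:p onto floor
drop 4:q onto {0:q}
drop 5:t onto {2:t}
ground layer = {0:q, 1:t, 3:p}
drop-orders for the pieces not yet dropped (sum over which currently-grounded one goes next):
  1 to go: {3} 1  {4} 1  {5} 1
  2 to go: {0,4} 1  {2,5} 1  {3,4} 2  {3,5} 2  {4,5} 2
  3 to go: {0,3,4} 3  {0,4,5} 3  {1,2,5} 1  {2,3,5} 3  {2,4,5} 3  {3,4,5} 6
  4 to go: {0,2,4,5} 6  {0,3,4,5} 12  {1,2,3,5} 4  {1,2,4,5} 4  {2,3,4,5} 12
  if 0:q drops first: 20 orders
  if 1:t drops first: 30 orders
  if 3:p drops first: 10 orders
heap linearizations: 60

60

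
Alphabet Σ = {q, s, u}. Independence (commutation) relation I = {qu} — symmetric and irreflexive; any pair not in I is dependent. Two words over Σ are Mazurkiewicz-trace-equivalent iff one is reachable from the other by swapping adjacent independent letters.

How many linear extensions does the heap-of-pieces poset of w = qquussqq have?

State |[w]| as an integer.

6

drop 0:q onto floor
drop 1:q onto {0:q}
drop 2:u onto floor
drop 3:u onto {2:u}
drop 4:s onto {1:q, 3:u}
drop 5:s onto {4:s}
drop 6:q onto {5:s}
drop 7:q onto {6:q}
ground layer = {0:q, 2:u}
drop-orders for the pieces not yet dropped (sum over which currently-grounded one goes next):
  1 to go: {7} 1
  2 to go: {6,7} 1
  3 to go: {5,6,7} 1
  4 to go: {4,5,6,7} 1
  5 to go: {1,4,5,6,7} 1  {3,4,5,6,7} 1
  6 to go: {0,1,4,5,6,7} 1  {1,3,4,5,6,7} 2  {2,3,4,5,6,7} 1
  if 0:q drops first: 3 orders
  if 2:u drops first: 3 orders
heap linearizations: 6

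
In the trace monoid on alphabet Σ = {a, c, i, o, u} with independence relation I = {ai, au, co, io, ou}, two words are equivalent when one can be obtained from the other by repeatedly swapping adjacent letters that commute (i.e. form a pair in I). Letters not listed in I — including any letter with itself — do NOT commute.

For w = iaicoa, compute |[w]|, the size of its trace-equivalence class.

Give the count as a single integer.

piece 0:i — minimal
piece 1:a — minimal
piece 2:i rests on {0:i}
piece 3:c rests on {1:a, 2:i}
piece 4:o rests on {1:a}
piece 5:a rests on {3:c, 4:o}
minimal pieces: {0:i, 1:a}
ways to finish when only these pieces remain (= sum over removing one remaining piece with nothing left below it):
  1 left: {5}→1
  2 left: {3,5}→1  {4,5}→1
  3 left: {2,3,5}→1  {3,4,5}→2
  4 left: {0,2,3,5}→1  {1,3,4,5}→2  {2,3,4,5}→3
  placing 0:i first → 5 extensions
  placing 1:a first → 4 extensions
total linear extensions = 9

9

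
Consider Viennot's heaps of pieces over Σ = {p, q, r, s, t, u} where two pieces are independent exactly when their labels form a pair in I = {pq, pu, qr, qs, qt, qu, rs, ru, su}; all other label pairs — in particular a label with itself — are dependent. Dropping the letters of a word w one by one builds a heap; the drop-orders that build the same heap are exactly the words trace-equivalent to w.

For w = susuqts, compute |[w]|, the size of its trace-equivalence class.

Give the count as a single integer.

0(s) covers ∅
1(u) covers ∅
2(s) covers 0:s
3(u) covers 1:u
4(q) covers ∅
5(t) covers 2:s, 3:u
6(s) covers 5:t
floor of heap: 0:s, 1:u, 4:q
completions by unplaced set U, small U first (add the entries for U minus each lowest piece of U):
  |U|=1: {4}:1  {6}:1
  |U|=2: {4,6}:2  {5,6}:1
  |U|=3: {2,5,6}:1  {3,5,6}:1  {4,5,6}:3
  |U|=4: {0,2,5,6}:1  {1,3,5,6}:1  {2,3,5,6}:2  {2,4,5,6}:4  {3,4,5,6}:4
  |U|=5: {0,2,3,5,6}:3  {0,2,4,5,6}:5  {1,2,3,5,6}:3  {1,3,4,5,6}:5  {2,3,4,5,6}:10
  start at 0(s): 18
  start at 1(u): 18
  start at 4(q): 6
sum over floor = 42

42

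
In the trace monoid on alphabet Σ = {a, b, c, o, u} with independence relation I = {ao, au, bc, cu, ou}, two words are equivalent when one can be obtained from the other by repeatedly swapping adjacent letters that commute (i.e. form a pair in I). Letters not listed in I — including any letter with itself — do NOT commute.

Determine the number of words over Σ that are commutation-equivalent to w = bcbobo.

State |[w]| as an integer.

3

drop 0:b onto floor
drop 1:c onto floor
drop 2:b onto {0:b}
drop 3:o onto {1:c, 2:b}
drop 4:b onto {3:o}
drop 5:o onto {4:b}
ground layer = {0:b, 1:c}
drop-orders for the pieces not yet dropped (sum over which currently-grounded one goes next):
  1 to go: {5} 1
  2 to go: {4,5} 1
  3 to go: {3,4,5} 1
  4 to go: {1,3,4,5} 1  {2,3,4,5} 1
  if 0:b drops first: 2 orders
  if 1:c drops first: 1 orders
heap linearizations: 3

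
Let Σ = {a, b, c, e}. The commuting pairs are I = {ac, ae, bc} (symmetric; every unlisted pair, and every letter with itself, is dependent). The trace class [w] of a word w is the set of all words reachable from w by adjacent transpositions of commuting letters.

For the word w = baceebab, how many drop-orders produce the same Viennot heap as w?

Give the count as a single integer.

7

#0=b has no predecessor
#1=a depends on [0:b]
#2=c has no predecessor
#3=e depends on [0:b, 2:c]
#4=e depends on [3:e]
#5=b depends on [1:a, 4:e]
#6=a depends on [5:b]
#7=b depends on [6:a]
sources: [0:b, 2:c]
N(rest) = Σ N(rest − s) over sources s of rest; N(one piece) = 1:
  size 1 → [7]=1
  size 2 → [6,7]=1
  size 3 → [5,6,7]=1
  size 4 → [1,5,6,7]=1  [4,5,6,7]=1
  size 5 → [1,4,5,6,7]=2  [3,4,5,6,7]=1
  size 6 → [1,3,4,5,6,7]=3  [2,3,4,5,6,7]=1
  first=0(b) contributes 4
  first=2(c) contributes 3
|[w]| = 7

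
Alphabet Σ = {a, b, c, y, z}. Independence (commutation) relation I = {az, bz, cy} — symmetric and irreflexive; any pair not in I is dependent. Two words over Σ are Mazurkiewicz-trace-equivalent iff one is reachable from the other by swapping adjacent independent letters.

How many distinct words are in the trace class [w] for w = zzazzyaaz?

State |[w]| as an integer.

piece 0:z — minimal
piece 1:z rests on {0:z}
piece 2:a — minimal
piece 3:z rests on {1:z}
piece 4:z rests on {3:z}
piece 5:y rests on {2:a, 4:z}
piece 6:a rests on {5:y}
piece 7:a rests on {6:a}
piece 8:z rests on {5:y}
minimal pieces: {0:z, 2:a}
ways to finish when only these pieces remain (= sum over removing one remaining piece with nothing left below it):
  1 left: {7}→1  {8}→1
  2 left: {6,7}→1  {7,8}→2
  3 left: {6,7,8}→3
  4 left: {5,6,7,8}→3
  5 left: {2,5,6,7,8}→3  {4,5,6,7,8}→3
  6 left: {2,4,5,6,7,8}→6  {3,4,5,6,7,8}→3
  7 left: {1,3,4,5,6,7,8}→3  {2,3,4,5,6,7,8}→9
  placing 0:z first → 12 extensions
  placing 2:a first → 3 extensions
total linear extensions = 15

15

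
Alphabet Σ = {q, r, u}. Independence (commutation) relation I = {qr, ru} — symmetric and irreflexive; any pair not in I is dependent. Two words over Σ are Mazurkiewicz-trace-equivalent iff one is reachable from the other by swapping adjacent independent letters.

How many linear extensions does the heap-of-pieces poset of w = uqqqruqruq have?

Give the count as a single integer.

drop 0:u onto floor
drop 1:q onto {0:u}
drop 2:q onto {1:q}
drop 3:q onto {2:q}
drop 4:r onto floor
drop 5:u onto {3:q}
drop 6:q onto {5:u}
drop 7:r onto {4:r}
drop 8:u onto {6:q}
drop 9:q onto {8:u}
ground layer = {0:u, 4:r}
drop-orders for the pieces not yet dropped (sum over which currently-grounded one goes next):
  1 to go: {7} 1  {9} 1
  2 to go: {4,7} 1  {7,9} 2  {8,9} 1
  3 to go: {4,7,9} 3  {6,8,9} 1  {7,8,9} 3
  4 to go: {4,7,8,9} 6  {5,6,8,9} 1  {6,7,8,9} 4
  5 to go: {3,5,6,8,9} 1  {4,6,7,8,9} 10  {5,6,7,8,9} 5
  6 to go: {2,3,5,6,8,9} 1  {3,5,6,7,8,9} 6  {4,5,6,7,8,9} 15
  7 to go: {1,2,3,5,6,8,9} 1  {2,3,5,6,7,8,9} 7  {3,4,5,6,7,8,9} 21
  8 to go: {0,1,2,3,5,6,8,9} 1  {1,2,3,5,6,7,8,9} 8  {2,3,4,5,6,7,8,9} 28
  if 0:u drops first: 36 orders
  if 4:r drops first: 9 orders
heap linearizations: 45

45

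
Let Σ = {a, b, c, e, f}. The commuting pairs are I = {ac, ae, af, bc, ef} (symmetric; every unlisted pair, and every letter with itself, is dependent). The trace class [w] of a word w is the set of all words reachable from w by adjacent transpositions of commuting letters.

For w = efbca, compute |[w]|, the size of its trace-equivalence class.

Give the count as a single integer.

piece 0:e — minimal
piece 1:f — minimal
piece 2:b rests on {0:e, 1:f}
piece 3:c rests on {0:e, 1:f}
piece 4:a rests on {2:b}
minimal pieces: {0:e, 1:f}
ways to finish when only these pieces remain (= sum over removing one remaining piece with nothing left below it):
  1 left: {3}→1  {4}→1
  2 left: {2,4}→1  {3,4}→2
  3 left: {2,3,4}→3
  placing 0:e first → 3 extensions
  placing 1:f first → 3 extensions
total linear extensions = 6

6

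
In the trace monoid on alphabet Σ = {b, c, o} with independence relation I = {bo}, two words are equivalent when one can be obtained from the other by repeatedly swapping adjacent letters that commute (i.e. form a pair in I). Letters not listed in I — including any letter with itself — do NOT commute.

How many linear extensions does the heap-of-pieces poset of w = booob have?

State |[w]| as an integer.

10

#0=b has no predecessor
#1=o has no predecessor
#2=o depends on [1:o]
#3=o depends on [2:o]
#4=b depends on [0:b]
sources: [0:b, 1:o]
N(rest) = Σ N(rest − s) over sources s of rest; N(one piece) = 1:
  size 1 → [3]=1  [4]=1
  size 2 → [0,4]=1  [2,3]=1  [3,4]=2
  size 3 → [0,3,4]=3  [1,2,3]=1  [2,3,4]=3
  first=0(b) contributes 4
  first=1(o) contributes 6
|[w]| = 10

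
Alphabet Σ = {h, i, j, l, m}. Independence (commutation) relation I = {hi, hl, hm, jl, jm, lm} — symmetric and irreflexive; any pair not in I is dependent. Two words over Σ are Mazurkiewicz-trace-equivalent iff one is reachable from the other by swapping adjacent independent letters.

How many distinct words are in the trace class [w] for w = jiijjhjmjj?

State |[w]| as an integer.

7

piece 0:j — minimal
piece 1:i rests on {0:j}
piece 2:i rests on {1:i}
piece 3:j rests on {2:i}
piece 4:j rests on {3:j}
piece 5:h rests on {4:j}
piece 6:j rests on {5:h}
piece 7:m rests on {2:i}
piece 8:j rests on {6:j}
piece 9:j rests on {8:j}
minimal pieces: {0:j}
ways to finish when only these pieces remain (= sum over removing one remaining piece with nothing left below it):
  1 left: {7}→1  {9}→1
  2 left: {7,9}→2  {8,9}→1
  3 left: {6,8,9}→1  {7,8,9}→3
  4 left: {5,6,8,9}→1  {6,7,8,9}→4
  5 left: {4,5,6,8,9}→1  {5,6,7,8,9}→5
  6 left: {3,4,5,6,8,9}→1  {4,5,6,7,8,9}→6
  7 left: {3,4,5,6,7,8,9}→7
  8 left: {2,3,4,5,6,7,8,9}→7
  placing 0:j first → 7 extensions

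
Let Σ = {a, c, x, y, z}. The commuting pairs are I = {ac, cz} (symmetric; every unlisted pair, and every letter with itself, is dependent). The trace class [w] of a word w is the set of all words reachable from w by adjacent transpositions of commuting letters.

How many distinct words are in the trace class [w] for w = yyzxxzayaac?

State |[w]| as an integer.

drop 0:y onto floor
drop 1:y onto {0:y}
drop 2:z onto {1:y}
drop 3:x onto {2:z}
drop 4:x onto {3:x}
drop 5:z onto {4:x}
drop 6:a onto {5:z}
drop 7:y onto {6:a}
drop 8:a onto {7:y}
drop 9:a onto {8:a}
drop 10:c onto {7:y}
ground layer = {0:y}
drop-orders for the pieces not yet dropped (sum over which currently-grounded one goes next):
  1 to go: {9} 1  {10} 1
  2 to go: {8,9} 1  {9,10} 2
  3 to go: {8,9,10} 3
  4 to go: {7,8,9,10} 3
  5 to go: {6,7,8,9,10} 3
  6 to go: {5,6,7,8,9,10} 3
  7 to go: {4,5,6,7,8,9,10} 3
  8 to go: {3,4,5,6,7,8,9,10} 3
  9 to go: {2,3,4,5,6,7,8,9,10} 3
  if 0:y drops first: 3 orders

3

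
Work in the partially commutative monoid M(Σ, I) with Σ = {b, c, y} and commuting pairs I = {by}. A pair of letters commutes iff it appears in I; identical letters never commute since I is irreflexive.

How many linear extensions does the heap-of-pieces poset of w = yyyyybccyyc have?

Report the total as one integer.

piece 0:y — minimal
piece 1:y rests on {0:y}
piece 2:y rests on {1:y}
piece 3:y rests on {2:y}
piece 4:y rests on {3:y}
piece 5:b — minimal
piece 6:c rests on {4:y, 5:b}
piece 7:c rests on {6:c}
piece 8:y rests on {7:c}
piece 9:y rests on {8:y}
piece 10:c rests on {9:y}
minimal pieces: {0:y, 5:b}
ways to finish when only these pieces remain (= sum over removing one remaining piece with nothing left below it):
  1 left: {10}→1
  2 left: {9,10}→1
  3 left: {8,9,10}→1
  4 left: {7,8,9,10}→1
  5 left: {6,7,8,9,10}→1
  6 left: {4,6,7,8,9,10}→1  {5,6,7,8,9,10}→1
  7 left: {3,4,6,7,8,9,10}→1  {4,5,6,7,8,9,10}→2
  8 left: {2,3,4,6,7,8,9,10}→1  {3,4,5,6,7,8,9,10}→3
  9 left: {1,2,3,4,6,7,8,9,10}→1  {2,3,4,5,6,7,8,9,10}→4
  placing 0:y first → 5 extensions
  placing 5:b first → 1 extensions
total linear extensions = 6

6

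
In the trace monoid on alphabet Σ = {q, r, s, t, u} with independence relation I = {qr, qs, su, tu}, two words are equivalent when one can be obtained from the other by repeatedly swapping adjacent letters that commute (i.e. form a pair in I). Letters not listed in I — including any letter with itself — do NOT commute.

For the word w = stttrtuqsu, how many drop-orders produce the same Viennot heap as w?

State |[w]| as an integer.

#0=s has no predecessor
#1=t depends on [0:s]
#2=t depends on [1:t]
#3=t depends on [2:t]
#4=r depends on [3:t]
#5=t depends on [4:r]
#6=u depends on [4:r]
#7=q depends on [5:t, 6:u]
#8=s depends on [5:t]
#9=u depends on [7:q]
sources: [0:s]
N(rest) = Σ N(rest − s) over sources s of rest; N(one piece) = 1:
  size 1 → [8]=1  [9]=1
  size 2 → [7,9]=1  [8,9]=2
  size 3 → [6,7,9]=1  [7,8,9]=3
  size 4 → [5,7,8,9]=3  [6,7,8,9]=4
  size 5 → [5,6,7,8,9]=7
  size 6 → [4,5,6,7,8,9]=7
  size 7 → [3,4,5,6,7,8,9]=7
  size 8 → [2,3,4,5,6,7,8,9]=7
  first=0(s) contributes 7

7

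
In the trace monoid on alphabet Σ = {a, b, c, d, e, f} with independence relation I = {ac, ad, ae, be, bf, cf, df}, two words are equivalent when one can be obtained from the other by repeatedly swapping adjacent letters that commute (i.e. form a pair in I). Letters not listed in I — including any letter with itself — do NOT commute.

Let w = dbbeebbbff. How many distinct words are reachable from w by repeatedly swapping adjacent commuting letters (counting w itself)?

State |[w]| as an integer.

piece 0:d — minimal
piece 1:b rests on {0:d}
piece 2:b rests on {1:b}
piece 3:e rests on {0:d}
piece 4:e rests on {3:e}
piece 5:b rests on {2:b}
piece 6:b rests on {5:b}
piece 7:b rests on {6:b}
piece 8:f rests on {4:e}
piece 9:f rests on {8:f}
minimal pieces: {0:d}
ways to finish when only these pieces remain (= sum over removing one remaining piece with nothing left below it):
  1 left: {7}→1  {9}→1
  2 left: {6,7}→1  {7,9}→2  {8,9}→1
  3 left: {4,8,9}→1  {5,6,7}→1  {6,7,9}→3  {7,8,9}→3
  4 left: {2,5,6,7}→1  {3,4,8,9}→1  {4,7,8,9}→4  {5,6,7,9}→4  {6,7,8,9}→6
  5 left: {1,2,5,6,7}→1  {2,5,6,7,9}→5  {3,4,7,8,9}→5  {4,6,7,8,9}→10  {5,6,7,8,9}→10
  6 left: {1,2,5,6,7,9}→6  {2,5,6,7,8,9}→15  {3,4,6,7,8,9}→15  {4,5,6,7,8,9}→20
  7 left: {1,2,5,6,7,8,9}→21  {2,4,5,6,7,8,9}→35  {3,4,5,6,7,8,9}→35
  8 left: {1,2,4,5,6,7,8,9}→56  {2,3,4,5,6,7,8,9}→70
  placing 0:d first → 126 extensions

126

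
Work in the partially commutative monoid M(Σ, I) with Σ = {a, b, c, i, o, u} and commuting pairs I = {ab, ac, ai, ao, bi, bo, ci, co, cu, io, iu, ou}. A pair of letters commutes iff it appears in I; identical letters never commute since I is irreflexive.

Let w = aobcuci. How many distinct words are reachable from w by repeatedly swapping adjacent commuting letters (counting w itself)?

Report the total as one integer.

378

piece 0:a — minimal
piece 1:o — minimal
piece 2:b — minimal
piece 3:c rests on {2:b}
piece 4:u rests on {0:a, 2:b}
piece 5:c rests on {3:c}
piece 6:i — minimal
minimal pieces: {0:a, 1:o, 2:b, 6:i}
ways to finish when only these pieces remain (= sum over removing one remaining piece with nothing left below it):
  1 left: {1}→1  {4}→1  {5}→1  {6}→1
  2 left: {0,4}→1  {1,4}→2  {1,5}→2  {1,6}→2  {3,5}→1  {4,5}→2  {4,6}→2  {5,6}→2
  3 left: {0,1,4}→3  {0,4,5}→3  {0,4,6}→3  {1,3,5}→3  {1,4,5}→6  {1,4,6}→6  {1,5,6}→6  {3,4,5}→3  {3,5,6}→3  {4,5,6}→6
  4 left: {0,1,4,5}→12  {0,1,4,6}→12  {0,3,4,5}→6  {0,4,5,6}→12  {1,3,4,5}→12  {1,3,5,6}→12  {1,4,5,6}→24  {2,3,4,5}→3  {3,4,5,6}→12
  5 left: {0,1,3,4,5}→30  {0,1,4,5,6}→60  {0,2,3,4,5}→9  {0,3,4,5,6}→30  {1,2,3,4,5}→15  {1,3,4,5,6}→60  {2,3,4,5,6}→15
  placing 0:a first → 90 extensions
  placing 1:o first → 54 extensions
  placing 2:b first → 180 extensions
  placing 6:i first → 54 extensions
total linear extensions = 378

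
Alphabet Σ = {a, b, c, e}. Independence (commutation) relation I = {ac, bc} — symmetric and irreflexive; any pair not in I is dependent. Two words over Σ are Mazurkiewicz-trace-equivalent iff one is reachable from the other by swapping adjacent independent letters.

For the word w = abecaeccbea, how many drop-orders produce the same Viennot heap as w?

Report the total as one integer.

6

drop 0:a onto floor
drop 1:b onto {0:a}
drop 2:e onto {1:b}
drop 3:c onto {2:e}
drop 4:a onto {2:e}
drop 5:e onto {3:c, 4:a}
drop 6:c onto {5:e}
drop 7:c onto {6:c}
drop 8:b onto {5:e}
drop 9:e onto {7:c, 8:b}
drop 10:a onto {9:e}
ground layer = {0:a}
drop-orders for the pieces not yet dropped (sum over which currently-grounded one goes next):
  1 to go: {10} 1
  2 to go: {9,10} 1
  3 to go: {7,9,10} 1  {8,9,10} 1
  4 to go: {6,7,9,10} 1  {7,8,9,10} 2
  5 to go: {6,7,8,9,10} 3
  6 to go: {5,6,7,8,9,10} 3
  7 to go: {3,5,6,7,8,9,10} 3  {4,5,6,7,8,9,10} 3
  8 to go: {3,4,5,6,7,8,9,10} 6
  9 to go: {2,3,4,5,6,7,8,9,10} 6
  if 0:a drops first: 6 orders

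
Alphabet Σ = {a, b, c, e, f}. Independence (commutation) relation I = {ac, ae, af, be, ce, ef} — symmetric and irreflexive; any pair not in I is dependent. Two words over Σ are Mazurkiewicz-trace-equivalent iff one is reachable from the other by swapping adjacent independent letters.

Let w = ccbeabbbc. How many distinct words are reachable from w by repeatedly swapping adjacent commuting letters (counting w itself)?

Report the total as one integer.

9

piece 0:c — minimal
piece 1:c rests on {0:c}
piece 2:b rests on {1:c}
piece 3:e — minimal
piece 4:a rests on {2:b}
piece 5:b rests on {4:a}
piece 6:b rests on {5:b}
piece 7:b rests on {6:b}
piece 8:c rests on {7:b}
minimal pieces: {0:c, 3:e}
ways to finish when only these pieces remain (= sum over removing one remaining piece with nothing left below it):
  1 left: {3}→1  {8}→1
  2 left: {3,8}→2  {7,8}→1
  3 left: {3,7,8}→3  {6,7,8}→1
  4 left: {3,6,7,8}→4  {5,6,7,8}→1
  5 left: {3,5,6,7,8}→5  {4,5,6,7,8}→1
  6 left: {2,4,5,6,7,8}→1  {3,4,5,6,7,8}→6
  7 left: {1,2,4,5,6,7,8}→1  {2,3,4,5,6,7,8}→7
  placing 0:c first → 8 extensions
  placing 3:e first → 1 extensions
total linear extensions = 9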